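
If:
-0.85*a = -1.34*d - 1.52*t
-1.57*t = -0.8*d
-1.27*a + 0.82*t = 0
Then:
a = 0.00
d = 0.00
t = 0.00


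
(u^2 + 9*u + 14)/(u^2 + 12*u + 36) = (u^2 + 9*u + 14)/(u^2 + 12*u + 36)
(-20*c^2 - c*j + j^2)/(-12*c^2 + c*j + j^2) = (5*c - j)/(3*c - j)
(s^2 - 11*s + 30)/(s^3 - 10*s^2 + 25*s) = (s - 6)/(s*(s - 5))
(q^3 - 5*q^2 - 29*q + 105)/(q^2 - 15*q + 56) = (q^2 + 2*q - 15)/(q - 8)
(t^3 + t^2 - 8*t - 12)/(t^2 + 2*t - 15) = (t^2 + 4*t + 4)/(t + 5)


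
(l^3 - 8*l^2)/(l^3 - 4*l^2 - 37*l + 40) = l^2/(l^2 + 4*l - 5)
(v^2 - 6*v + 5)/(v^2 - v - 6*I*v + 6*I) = (v - 5)/(v - 6*I)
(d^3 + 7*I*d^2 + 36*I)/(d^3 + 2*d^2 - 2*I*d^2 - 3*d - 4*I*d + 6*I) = (d^2 + 9*I*d - 18)/(d^2 + 2*d - 3)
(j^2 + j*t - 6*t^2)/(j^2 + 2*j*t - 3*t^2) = (-j + 2*t)/(-j + t)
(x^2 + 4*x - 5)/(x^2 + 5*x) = (x - 1)/x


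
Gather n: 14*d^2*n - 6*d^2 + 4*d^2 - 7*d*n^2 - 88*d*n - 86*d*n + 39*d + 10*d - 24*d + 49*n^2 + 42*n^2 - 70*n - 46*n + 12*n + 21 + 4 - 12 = -2*d^2 + 25*d + n^2*(91 - 7*d) + n*(14*d^2 - 174*d - 104) + 13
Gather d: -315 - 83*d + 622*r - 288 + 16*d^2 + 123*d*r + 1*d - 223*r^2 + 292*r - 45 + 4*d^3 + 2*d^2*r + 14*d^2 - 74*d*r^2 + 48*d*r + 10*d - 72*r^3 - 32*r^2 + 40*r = 4*d^3 + d^2*(2*r + 30) + d*(-74*r^2 + 171*r - 72) - 72*r^3 - 255*r^2 + 954*r - 648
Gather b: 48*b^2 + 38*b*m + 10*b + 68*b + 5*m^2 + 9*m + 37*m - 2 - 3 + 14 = 48*b^2 + b*(38*m + 78) + 5*m^2 + 46*m + 9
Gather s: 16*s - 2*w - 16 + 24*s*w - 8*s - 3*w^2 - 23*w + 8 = s*(24*w + 8) - 3*w^2 - 25*w - 8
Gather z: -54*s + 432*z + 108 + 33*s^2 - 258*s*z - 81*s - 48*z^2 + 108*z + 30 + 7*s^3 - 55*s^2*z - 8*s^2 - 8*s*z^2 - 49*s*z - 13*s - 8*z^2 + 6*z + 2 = 7*s^3 + 25*s^2 - 148*s + z^2*(-8*s - 56) + z*(-55*s^2 - 307*s + 546) + 140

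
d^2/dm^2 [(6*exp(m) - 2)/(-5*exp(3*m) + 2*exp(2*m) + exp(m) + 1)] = (-600*exp(6*m) + 630*exp(5*m) - 364*exp(4*m) - 366*exp(3*m) + 174*exp(2*m) - 8*exp(m) - 8)*exp(m)/(125*exp(9*m) - 150*exp(8*m) - 15*exp(7*m) - 23*exp(6*m) + 63*exp(5*m) + 12*exp(4*m) + 2*exp(3*m) - 9*exp(2*m) - 3*exp(m) - 1)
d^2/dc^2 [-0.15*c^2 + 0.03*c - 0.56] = -0.300000000000000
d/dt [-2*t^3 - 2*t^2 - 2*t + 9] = -6*t^2 - 4*t - 2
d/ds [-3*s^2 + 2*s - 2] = 2 - 6*s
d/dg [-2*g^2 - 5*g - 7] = -4*g - 5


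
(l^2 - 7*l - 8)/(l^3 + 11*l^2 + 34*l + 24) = (l - 8)/(l^2 + 10*l + 24)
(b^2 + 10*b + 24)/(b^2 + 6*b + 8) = (b + 6)/(b + 2)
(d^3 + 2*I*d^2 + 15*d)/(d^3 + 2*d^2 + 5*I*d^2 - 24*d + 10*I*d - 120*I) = d*(d - 3*I)/(d^2 + 2*d - 24)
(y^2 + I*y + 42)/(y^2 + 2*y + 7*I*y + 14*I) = (y - 6*I)/(y + 2)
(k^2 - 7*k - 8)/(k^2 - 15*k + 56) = (k + 1)/(k - 7)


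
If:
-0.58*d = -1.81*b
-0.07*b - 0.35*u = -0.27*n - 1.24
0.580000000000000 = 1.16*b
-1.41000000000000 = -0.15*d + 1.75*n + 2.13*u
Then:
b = 0.50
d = 1.56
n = -2.51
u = 1.51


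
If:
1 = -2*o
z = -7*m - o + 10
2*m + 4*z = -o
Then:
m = 83/52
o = -1/2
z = -35/52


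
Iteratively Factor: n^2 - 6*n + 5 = (n - 1)*(n - 5)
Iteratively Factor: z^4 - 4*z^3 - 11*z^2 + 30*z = (z)*(z^3 - 4*z^2 - 11*z + 30) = z*(z - 5)*(z^2 + z - 6) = z*(z - 5)*(z - 2)*(z + 3)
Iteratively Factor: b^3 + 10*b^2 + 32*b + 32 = (b + 4)*(b^2 + 6*b + 8) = (b + 2)*(b + 4)*(b + 4)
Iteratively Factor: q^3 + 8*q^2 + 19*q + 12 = (q + 1)*(q^2 + 7*q + 12) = (q + 1)*(q + 4)*(q + 3)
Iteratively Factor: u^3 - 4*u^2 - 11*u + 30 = (u - 2)*(u^2 - 2*u - 15) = (u - 2)*(u + 3)*(u - 5)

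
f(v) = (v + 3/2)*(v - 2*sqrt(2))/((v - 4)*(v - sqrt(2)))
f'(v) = -(v + 3/2)*(v - 2*sqrt(2))/((v - 4)*(v - sqrt(2))^2) + (v + 3/2)/((v - 4)*(v - sqrt(2))) + (v - 2*sqrt(2))/((v - 4)*(v - sqrt(2))) - (v + 3/2)*(v - 2*sqrt(2))/((v - 4)^2*(v - sqrt(2))) = (-(v - 4)*(v - 2*sqrt(2))*(2*v + 3) + (v - 4)*(v - sqrt(2))*(4*v - 4*sqrt(2) + 3) - (v - 2*sqrt(2))*(v - sqrt(2))*(2*v + 3))/(2*(v - 4)^2*(v - sqrt(2))^2)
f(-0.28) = -0.52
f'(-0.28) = -0.69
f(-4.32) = 0.42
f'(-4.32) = -0.08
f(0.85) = -2.62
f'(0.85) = -5.26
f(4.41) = 7.61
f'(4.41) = -15.00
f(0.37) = -1.21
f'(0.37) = -1.65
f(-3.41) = 0.33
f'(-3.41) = -0.11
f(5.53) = 3.02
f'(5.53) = -1.16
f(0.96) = -3.33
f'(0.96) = -8.00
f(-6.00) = 0.54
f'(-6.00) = -0.05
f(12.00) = 1.46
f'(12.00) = -0.05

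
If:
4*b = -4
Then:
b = -1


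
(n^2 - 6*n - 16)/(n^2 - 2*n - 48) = (n + 2)/(n + 6)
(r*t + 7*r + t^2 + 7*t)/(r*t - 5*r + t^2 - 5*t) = (t + 7)/(t - 5)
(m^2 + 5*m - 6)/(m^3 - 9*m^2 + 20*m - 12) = (m + 6)/(m^2 - 8*m + 12)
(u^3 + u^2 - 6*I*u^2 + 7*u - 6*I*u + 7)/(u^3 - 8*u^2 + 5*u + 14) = (u^2 - 6*I*u + 7)/(u^2 - 9*u + 14)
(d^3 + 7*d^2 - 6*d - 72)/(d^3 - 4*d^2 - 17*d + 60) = (d + 6)/(d - 5)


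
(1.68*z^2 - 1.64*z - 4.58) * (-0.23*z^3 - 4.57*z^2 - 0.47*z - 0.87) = -0.3864*z^5 - 7.3004*z^4 + 7.7586*z^3 + 20.2398*z^2 + 3.5794*z + 3.9846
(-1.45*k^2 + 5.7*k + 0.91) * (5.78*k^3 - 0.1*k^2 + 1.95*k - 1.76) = -8.381*k^5 + 33.091*k^4 + 1.8623*k^3 + 13.576*k^2 - 8.2575*k - 1.6016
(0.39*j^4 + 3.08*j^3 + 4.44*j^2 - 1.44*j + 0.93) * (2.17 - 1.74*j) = -0.6786*j^5 - 4.5129*j^4 - 1.042*j^3 + 12.1404*j^2 - 4.743*j + 2.0181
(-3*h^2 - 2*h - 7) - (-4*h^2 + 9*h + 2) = h^2 - 11*h - 9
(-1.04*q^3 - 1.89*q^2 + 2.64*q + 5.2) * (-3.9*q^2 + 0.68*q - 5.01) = 4.056*q^5 + 6.6638*q^4 - 6.3708*q^3 - 9.0159*q^2 - 9.6904*q - 26.052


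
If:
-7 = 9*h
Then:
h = -7/9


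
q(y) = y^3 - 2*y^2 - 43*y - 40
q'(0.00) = -43.00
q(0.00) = -40.00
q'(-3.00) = -4.00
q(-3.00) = 44.00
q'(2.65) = -32.53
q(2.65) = -149.39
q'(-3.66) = 11.83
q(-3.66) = 41.56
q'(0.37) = -44.07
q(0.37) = -56.13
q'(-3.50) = 7.75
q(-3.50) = 43.12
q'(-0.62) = -39.37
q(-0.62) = -14.35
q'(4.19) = -7.09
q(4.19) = -181.72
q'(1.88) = -39.92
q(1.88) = -121.26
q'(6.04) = 42.28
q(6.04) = -152.33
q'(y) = 3*y^2 - 4*y - 43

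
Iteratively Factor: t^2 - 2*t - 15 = (t - 5)*(t + 3)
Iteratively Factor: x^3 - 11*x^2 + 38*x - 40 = (x - 2)*(x^2 - 9*x + 20) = (x - 5)*(x - 2)*(x - 4)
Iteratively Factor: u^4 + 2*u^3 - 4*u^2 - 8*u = (u)*(u^3 + 2*u^2 - 4*u - 8) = u*(u + 2)*(u^2 - 4) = u*(u - 2)*(u + 2)*(u + 2)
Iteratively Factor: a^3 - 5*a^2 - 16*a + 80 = (a - 4)*(a^2 - a - 20) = (a - 4)*(a + 4)*(a - 5)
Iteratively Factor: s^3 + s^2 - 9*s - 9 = (s + 1)*(s^2 - 9) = (s + 1)*(s + 3)*(s - 3)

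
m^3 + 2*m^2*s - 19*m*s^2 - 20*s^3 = (m - 4*s)*(m + s)*(m + 5*s)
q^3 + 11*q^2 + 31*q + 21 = (q + 1)*(q + 3)*(q + 7)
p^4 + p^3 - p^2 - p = p*(p - 1)*(p + 1)^2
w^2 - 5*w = w*(w - 5)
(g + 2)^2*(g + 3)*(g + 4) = g^4 + 11*g^3 + 44*g^2 + 76*g + 48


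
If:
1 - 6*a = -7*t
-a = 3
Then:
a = -3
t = -19/7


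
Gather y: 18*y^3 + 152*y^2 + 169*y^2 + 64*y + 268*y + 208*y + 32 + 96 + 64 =18*y^3 + 321*y^2 + 540*y + 192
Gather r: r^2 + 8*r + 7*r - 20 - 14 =r^2 + 15*r - 34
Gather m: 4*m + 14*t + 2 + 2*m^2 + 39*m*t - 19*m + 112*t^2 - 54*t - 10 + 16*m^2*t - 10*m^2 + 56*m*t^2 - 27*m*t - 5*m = m^2*(16*t - 8) + m*(56*t^2 + 12*t - 20) + 112*t^2 - 40*t - 8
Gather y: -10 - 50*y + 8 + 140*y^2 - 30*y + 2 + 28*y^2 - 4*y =168*y^2 - 84*y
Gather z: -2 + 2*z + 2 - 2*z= 0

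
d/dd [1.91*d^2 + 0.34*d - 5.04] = 3.82*d + 0.34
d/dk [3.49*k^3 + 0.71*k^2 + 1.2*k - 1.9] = 10.47*k^2 + 1.42*k + 1.2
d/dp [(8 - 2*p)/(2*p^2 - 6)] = (-p^2 + 2*p*(p - 4) + 3)/(p^2 - 3)^2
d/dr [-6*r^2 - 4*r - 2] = -12*r - 4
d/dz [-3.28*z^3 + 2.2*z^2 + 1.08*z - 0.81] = -9.84*z^2 + 4.4*z + 1.08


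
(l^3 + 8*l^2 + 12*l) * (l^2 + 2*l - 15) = l^5 + 10*l^4 + 13*l^3 - 96*l^2 - 180*l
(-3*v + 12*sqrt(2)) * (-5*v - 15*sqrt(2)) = 15*v^2 - 15*sqrt(2)*v - 360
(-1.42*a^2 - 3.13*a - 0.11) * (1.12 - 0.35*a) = 0.497*a^3 - 0.4949*a^2 - 3.4671*a - 0.1232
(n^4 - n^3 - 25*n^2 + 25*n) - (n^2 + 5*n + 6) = n^4 - n^3 - 26*n^2 + 20*n - 6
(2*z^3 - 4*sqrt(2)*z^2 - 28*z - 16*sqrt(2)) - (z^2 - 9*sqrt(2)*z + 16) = 2*z^3 - 4*sqrt(2)*z^2 - z^2 - 28*z + 9*sqrt(2)*z - 16*sqrt(2) - 16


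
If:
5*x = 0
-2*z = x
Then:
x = 0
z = 0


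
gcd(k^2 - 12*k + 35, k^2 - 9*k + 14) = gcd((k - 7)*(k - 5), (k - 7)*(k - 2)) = k - 7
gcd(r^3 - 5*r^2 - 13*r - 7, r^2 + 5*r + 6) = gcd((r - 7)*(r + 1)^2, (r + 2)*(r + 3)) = 1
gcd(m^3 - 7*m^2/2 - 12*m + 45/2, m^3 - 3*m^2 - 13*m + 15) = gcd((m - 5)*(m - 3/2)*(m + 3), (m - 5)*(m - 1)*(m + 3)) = m^2 - 2*m - 15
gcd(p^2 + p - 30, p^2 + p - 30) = p^2 + p - 30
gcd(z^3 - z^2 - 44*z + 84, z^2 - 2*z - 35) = 1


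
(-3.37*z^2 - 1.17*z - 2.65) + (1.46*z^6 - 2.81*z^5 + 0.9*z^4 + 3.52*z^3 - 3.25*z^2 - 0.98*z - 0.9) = 1.46*z^6 - 2.81*z^5 + 0.9*z^4 + 3.52*z^3 - 6.62*z^2 - 2.15*z - 3.55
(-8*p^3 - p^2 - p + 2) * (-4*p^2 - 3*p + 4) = 32*p^5 + 28*p^4 - 25*p^3 - 9*p^2 - 10*p + 8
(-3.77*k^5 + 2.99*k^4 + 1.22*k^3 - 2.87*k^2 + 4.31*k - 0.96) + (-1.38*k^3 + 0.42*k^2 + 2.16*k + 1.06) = -3.77*k^5 + 2.99*k^4 - 0.16*k^3 - 2.45*k^2 + 6.47*k + 0.1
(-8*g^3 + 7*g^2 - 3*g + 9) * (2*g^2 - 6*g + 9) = -16*g^5 + 62*g^4 - 120*g^3 + 99*g^2 - 81*g + 81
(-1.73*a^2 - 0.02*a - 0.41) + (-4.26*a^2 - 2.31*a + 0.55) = -5.99*a^2 - 2.33*a + 0.14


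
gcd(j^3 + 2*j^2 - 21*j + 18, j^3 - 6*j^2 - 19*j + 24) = j - 1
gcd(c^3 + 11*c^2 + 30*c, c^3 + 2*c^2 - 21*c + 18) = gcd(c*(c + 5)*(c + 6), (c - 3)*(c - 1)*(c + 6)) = c + 6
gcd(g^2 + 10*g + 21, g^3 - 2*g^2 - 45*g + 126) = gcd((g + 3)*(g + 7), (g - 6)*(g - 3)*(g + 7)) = g + 7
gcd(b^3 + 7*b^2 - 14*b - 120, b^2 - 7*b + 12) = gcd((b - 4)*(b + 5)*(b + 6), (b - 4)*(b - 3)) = b - 4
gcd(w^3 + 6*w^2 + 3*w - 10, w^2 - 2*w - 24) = 1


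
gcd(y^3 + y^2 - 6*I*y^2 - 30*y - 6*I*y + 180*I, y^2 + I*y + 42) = y - 6*I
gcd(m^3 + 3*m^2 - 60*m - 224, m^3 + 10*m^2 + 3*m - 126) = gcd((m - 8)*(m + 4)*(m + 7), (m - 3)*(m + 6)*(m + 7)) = m + 7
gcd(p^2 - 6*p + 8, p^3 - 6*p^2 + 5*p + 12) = p - 4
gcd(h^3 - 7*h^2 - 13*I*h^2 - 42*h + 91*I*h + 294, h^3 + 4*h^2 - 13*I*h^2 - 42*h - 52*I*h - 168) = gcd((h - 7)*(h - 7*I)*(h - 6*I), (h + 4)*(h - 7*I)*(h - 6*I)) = h^2 - 13*I*h - 42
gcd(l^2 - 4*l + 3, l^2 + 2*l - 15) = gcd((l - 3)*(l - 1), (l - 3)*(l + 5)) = l - 3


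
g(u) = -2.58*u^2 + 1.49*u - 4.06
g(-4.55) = -64.25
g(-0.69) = -6.32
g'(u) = 1.49 - 5.16*u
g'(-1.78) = 10.67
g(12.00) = -357.70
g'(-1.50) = 9.23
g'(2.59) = -11.87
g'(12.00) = -60.43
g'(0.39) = -0.52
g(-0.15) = -4.34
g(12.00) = -357.70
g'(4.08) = -19.56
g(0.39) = -3.87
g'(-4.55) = 24.97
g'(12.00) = -60.43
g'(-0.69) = 5.05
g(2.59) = -17.51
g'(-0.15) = 2.26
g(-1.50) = -12.10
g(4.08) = -40.93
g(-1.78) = -14.89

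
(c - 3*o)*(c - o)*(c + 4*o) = c^3 - 13*c*o^2 + 12*o^3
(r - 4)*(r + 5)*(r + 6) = r^3 + 7*r^2 - 14*r - 120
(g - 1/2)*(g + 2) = g^2 + 3*g/2 - 1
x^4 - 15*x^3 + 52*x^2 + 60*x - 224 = (x - 8)*(x - 7)*(x - 2)*(x + 2)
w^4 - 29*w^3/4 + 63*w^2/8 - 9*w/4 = w*(w - 6)*(w - 3/4)*(w - 1/2)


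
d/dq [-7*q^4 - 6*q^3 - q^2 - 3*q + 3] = -28*q^3 - 18*q^2 - 2*q - 3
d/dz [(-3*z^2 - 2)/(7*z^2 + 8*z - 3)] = 2*(-12*z^2 + 23*z + 8)/(49*z^4 + 112*z^3 + 22*z^2 - 48*z + 9)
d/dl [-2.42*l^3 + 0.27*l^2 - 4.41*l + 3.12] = -7.26*l^2 + 0.54*l - 4.41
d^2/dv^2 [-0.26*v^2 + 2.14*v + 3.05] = -0.520000000000000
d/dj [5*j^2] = 10*j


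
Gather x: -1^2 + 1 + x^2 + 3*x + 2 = x^2 + 3*x + 2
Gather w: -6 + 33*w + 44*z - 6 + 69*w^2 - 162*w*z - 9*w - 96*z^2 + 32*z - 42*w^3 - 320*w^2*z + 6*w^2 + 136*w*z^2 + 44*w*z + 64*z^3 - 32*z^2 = -42*w^3 + w^2*(75 - 320*z) + w*(136*z^2 - 118*z + 24) + 64*z^3 - 128*z^2 + 76*z - 12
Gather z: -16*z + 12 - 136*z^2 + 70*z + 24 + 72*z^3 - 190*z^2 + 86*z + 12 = 72*z^3 - 326*z^2 + 140*z + 48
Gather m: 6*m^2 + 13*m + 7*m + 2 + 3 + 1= 6*m^2 + 20*m + 6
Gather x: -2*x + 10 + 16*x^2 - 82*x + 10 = 16*x^2 - 84*x + 20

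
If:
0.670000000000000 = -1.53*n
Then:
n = -0.44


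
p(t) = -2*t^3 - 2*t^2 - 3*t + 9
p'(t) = -6*t^2 - 4*t - 3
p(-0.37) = 9.94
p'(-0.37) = -2.34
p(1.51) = -6.98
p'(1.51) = -22.72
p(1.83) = -15.44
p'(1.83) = -30.41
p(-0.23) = 9.61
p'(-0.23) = -2.40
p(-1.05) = 12.26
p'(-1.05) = -5.42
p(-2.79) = 45.24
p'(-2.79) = -38.54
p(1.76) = -13.38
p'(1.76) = -28.63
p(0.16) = 8.46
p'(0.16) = -3.79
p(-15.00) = 6354.00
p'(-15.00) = -1293.00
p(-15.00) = 6354.00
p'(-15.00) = -1293.00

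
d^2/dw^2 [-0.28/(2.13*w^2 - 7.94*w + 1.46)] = (2.540664*w^2 - 9.470832*w - 0.28*(4.26*w - 7.94)*(8.52*w - 15.88) + 1.741488)/(2.13*w^2 - 7.94*w + 1.46)^3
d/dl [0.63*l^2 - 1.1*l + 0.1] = 1.26*l - 1.1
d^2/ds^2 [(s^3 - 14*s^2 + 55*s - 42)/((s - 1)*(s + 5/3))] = 3588/(27*s^3 + 135*s^2 + 225*s + 125)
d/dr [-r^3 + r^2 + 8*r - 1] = -3*r^2 + 2*r + 8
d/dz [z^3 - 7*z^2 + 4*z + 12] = 3*z^2 - 14*z + 4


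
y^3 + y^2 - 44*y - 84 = (y - 7)*(y + 2)*(y + 6)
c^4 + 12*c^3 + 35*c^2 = c^2*(c + 5)*(c + 7)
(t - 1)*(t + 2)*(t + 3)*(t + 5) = t^4 + 9*t^3 + 21*t^2 - t - 30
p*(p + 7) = p^2 + 7*p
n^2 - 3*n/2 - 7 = (n - 7/2)*(n + 2)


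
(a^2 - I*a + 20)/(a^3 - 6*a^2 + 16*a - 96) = (a - 5*I)/(a^2 + a*(-6 - 4*I) + 24*I)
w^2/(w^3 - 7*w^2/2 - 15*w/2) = 2*w/(2*w^2 - 7*w - 15)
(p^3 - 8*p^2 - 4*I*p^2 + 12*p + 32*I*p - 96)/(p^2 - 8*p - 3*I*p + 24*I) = (p^2 - 4*I*p + 12)/(p - 3*I)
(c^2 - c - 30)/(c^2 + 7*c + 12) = (c^2 - c - 30)/(c^2 + 7*c + 12)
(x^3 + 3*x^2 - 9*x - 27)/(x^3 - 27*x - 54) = (x - 3)/(x - 6)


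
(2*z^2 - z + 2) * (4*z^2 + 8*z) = 8*z^4 + 12*z^3 + 16*z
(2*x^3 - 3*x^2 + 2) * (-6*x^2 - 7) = -12*x^5 + 18*x^4 - 14*x^3 + 9*x^2 - 14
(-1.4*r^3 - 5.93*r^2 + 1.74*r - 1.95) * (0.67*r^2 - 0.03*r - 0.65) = -0.938*r^5 - 3.9311*r^4 + 2.2537*r^3 + 2.4958*r^2 - 1.0725*r + 1.2675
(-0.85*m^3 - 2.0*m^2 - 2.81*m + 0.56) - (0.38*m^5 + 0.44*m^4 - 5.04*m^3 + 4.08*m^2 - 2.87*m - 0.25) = -0.38*m^5 - 0.44*m^4 + 4.19*m^3 - 6.08*m^2 + 0.0600000000000001*m + 0.81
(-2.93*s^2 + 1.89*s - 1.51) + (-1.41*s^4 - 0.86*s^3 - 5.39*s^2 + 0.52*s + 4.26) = -1.41*s^4 - 0.86*s^3 - 8.32*s^2 + 2.41*s + 2.75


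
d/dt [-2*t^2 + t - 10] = 1 - 4*t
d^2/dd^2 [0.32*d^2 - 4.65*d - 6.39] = 0.640000000000000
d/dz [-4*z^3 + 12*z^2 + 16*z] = -12*z^2 + 24*z + 16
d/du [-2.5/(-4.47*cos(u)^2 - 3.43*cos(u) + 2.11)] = (22.35*cos(u) + 8.575)*sin(u)/(4.47*cos(u)^2 + 3.43*cos(u) - 2.11)^2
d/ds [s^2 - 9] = 2*s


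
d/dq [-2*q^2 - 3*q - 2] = -4*q - 3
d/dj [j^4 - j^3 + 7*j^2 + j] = 4*j^3 - 3*j^2 + 14*j + 1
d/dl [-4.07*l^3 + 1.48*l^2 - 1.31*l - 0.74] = -12.21*l^2 + 2.96*l - 1.31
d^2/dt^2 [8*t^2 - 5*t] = 16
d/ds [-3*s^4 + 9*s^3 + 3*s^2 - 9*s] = -12*s^3 + 27*s^2 + 6*s - 9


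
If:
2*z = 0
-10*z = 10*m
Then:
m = 0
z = 0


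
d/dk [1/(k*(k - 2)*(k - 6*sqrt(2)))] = (-k*(k - 2) - k*(k - 6*sqrt(2)) - (k - 2)*(k - 6*sqrt(2)))/(k^2*(k - 2)^2*(k - 6*sqrt(2))^2)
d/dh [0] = 0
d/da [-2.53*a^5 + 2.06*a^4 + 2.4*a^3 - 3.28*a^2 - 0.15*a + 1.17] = -12.65*a^4 + 8.24*a^3 + 7.2*a^2 - 6.56*a - 0.15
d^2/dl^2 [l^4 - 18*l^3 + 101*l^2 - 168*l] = 12*l^2 - 108*l + 202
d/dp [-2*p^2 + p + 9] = 1 - 4*p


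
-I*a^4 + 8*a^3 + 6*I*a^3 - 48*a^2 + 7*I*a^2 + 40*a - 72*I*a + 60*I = (a - 5)*(a + 2*I)*(a + 6*I)*(-I*a + I)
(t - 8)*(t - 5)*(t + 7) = t^3 - 6*t^2 - 51*t + 280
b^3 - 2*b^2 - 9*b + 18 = (b - 3)*(b - 2)*(b + 3)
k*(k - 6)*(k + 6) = k^3 - 36*k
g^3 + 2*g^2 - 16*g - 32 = (g - 4)*(g + 2)*(g + 4)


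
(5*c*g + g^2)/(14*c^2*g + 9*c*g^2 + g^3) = (5*c + g)/(14*c^2 + 9*c*g + g^2)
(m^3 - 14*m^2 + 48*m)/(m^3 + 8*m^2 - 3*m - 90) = m*(m^2 - 14*m + 48)/(m^3 + 8*m^2 - 3*m - 90)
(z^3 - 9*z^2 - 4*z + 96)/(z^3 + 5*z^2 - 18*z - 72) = (z - 8)/(z + 6)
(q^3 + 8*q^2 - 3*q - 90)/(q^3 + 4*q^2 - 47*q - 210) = (q - 3)/(q - 7)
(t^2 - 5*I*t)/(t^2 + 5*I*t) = (t - 5*I)/(t + 5*I)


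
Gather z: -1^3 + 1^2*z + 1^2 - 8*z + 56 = 56 - 7*z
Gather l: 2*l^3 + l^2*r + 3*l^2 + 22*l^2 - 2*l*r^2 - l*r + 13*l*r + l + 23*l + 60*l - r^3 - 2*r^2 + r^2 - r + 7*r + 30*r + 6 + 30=2*l^3 + l^2*(r + 25) + l*(-2*r^2 + 12*r + 84) - r^3 - r^2 + 36*r + 36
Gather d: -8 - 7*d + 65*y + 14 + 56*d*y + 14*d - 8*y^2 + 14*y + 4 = d*(56*y + 7) - 8*y^2 + 79*y + 10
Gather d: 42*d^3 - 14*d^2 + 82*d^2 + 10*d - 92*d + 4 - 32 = 42*d^3 + 68*d^2 - 82*d - 28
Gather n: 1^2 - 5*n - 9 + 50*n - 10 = 45*n - 18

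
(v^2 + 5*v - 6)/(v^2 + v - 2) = (v + 6)/(v + 2)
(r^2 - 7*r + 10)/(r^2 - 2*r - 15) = (r - 2)/(r + 3)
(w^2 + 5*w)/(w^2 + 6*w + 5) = w/(w + 1)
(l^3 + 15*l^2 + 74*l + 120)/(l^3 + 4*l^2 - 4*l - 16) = (l^2 + 11*l + 30)/(l^2 - 4)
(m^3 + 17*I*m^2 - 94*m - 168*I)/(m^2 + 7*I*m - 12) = (m^2 + 13*I*m - 42)/(m + 3*I)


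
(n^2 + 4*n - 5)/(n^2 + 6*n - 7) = (n + 5)/(n + 7)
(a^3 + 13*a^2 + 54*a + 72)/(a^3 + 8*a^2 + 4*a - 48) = (a + 3)/(a - 2)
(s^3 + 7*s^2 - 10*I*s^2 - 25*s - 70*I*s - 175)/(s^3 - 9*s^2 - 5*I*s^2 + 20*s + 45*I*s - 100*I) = (s^2 + s*(7 - 5*I) - 35*I)/(s^2 - 9*s + 20)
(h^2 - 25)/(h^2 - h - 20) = (h + 5)/(h + 4)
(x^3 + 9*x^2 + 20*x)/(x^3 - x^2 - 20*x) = (x + 5)/(x - 5)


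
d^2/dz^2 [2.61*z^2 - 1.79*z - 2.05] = 5.22000000000000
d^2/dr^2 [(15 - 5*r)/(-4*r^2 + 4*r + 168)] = 5*((4 - 3*r)*(-r^2 + r + 42) - (r - 3)*(2*r - 1)^2)/(2*(-r^2 + r + 42)^3)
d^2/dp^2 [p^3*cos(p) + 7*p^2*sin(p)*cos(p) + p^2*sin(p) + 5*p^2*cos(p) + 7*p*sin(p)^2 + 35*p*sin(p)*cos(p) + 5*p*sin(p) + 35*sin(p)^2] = -p^3*cos(p) - 7*p^2*sin(p) - 14*p^2*sin(2*p) - 5*p^2*cos(p) - 25*p*sin(p) - 70*p*sin(2*p) + 10*p*cos(p) + 42*p*cos(2*p) + 2*sin(p) + 21*sin(2*p) + 20*cos(p) + 140*cos(2*p)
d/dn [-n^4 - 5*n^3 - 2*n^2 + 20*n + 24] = -4*n^3 - 15*n^2 - 4*n + 20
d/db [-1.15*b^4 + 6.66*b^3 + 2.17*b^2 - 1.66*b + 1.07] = -4.6*b^3 + 19.98*b^2 + 4.34*b - 1.66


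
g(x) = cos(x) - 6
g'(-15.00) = 0.65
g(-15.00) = -6.76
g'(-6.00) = -0.28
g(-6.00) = -5.04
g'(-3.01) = 0.13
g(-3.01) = -6.99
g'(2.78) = -0.35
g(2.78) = -6.94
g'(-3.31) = -0.17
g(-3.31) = -6.99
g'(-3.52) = -0.37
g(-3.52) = -6.93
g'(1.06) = -0.87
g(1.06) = -5.51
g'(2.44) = -0.65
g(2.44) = -6.76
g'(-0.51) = 0.49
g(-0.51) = -5.13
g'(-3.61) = -0.45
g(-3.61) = -6.89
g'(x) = -sin(x)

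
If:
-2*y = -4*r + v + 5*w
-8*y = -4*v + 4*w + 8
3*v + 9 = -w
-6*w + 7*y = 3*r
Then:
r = -431/158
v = -214/79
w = -69/79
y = -303/158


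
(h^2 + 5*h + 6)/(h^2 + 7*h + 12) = (h + 2)/(h + 4)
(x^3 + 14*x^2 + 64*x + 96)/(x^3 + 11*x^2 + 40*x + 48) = (x + 6)/(x + 3)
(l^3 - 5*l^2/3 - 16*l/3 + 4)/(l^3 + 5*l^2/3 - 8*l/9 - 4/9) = 3*(l - 3)/(3*l + 1)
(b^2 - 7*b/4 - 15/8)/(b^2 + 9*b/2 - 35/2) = (b + 3/4)/(b + 7)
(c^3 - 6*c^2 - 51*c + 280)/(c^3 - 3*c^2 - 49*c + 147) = (c^2 - 13*c + 40)/(c^2 - 10*c + 21)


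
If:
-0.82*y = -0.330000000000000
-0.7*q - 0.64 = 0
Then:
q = -0.91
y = 0.40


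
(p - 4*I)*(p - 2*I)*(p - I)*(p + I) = p^4 - 6*I*p^3 - 7*p^2 - 6*I*p - 8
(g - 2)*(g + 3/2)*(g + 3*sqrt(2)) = g^3 - g^2/2 + 3*sqrt(2)*g^2 - 3*g - 3*sqrt(2)*g/2 - 9*sqrt(2)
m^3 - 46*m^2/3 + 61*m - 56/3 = (m - 8)*(m - 7)*(m - 1/3)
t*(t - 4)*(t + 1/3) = t^3 - 11*t^2/3 - 4*t/3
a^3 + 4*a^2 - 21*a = a*(a - 3)*(a + 7)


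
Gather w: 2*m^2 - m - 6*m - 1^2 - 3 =2*m^2 - 7*m - 4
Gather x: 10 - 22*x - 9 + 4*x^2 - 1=4*x^2 - 22*x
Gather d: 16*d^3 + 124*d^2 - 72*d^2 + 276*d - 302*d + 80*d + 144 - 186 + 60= 16*d^3 + 52*d^2 + 54*d + 18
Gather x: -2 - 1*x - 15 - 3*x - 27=-4*x - 44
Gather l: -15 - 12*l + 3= -12*l - 12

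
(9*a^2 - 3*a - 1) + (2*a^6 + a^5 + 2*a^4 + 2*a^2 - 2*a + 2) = 2*a^6 + a^5 + 2*a^4 + 11*a^2 - 5*a + 1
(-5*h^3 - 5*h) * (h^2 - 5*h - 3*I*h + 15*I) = -5*h^5 + 25*h^4 + 15*I*h^4 - 5*h^3 - 75*I*h^3 + 25*h^2 + 15*I*h^2 - 75*I*h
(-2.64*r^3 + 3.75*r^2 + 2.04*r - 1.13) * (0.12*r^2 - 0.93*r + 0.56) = -0.3168*r^5 + 2.9052*r^4 - 4.7211*r^3 + 0.0671999999999999*r^2 + 2.1933*r - 0.6328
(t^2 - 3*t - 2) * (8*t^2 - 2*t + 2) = 8*t^4 - 26*t^3 - 8*t^2 - 2*t - 4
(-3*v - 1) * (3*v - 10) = -9*v^2 + 27*v + 10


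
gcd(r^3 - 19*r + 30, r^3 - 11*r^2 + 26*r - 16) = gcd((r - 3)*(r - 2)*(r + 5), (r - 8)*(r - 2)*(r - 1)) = r - 2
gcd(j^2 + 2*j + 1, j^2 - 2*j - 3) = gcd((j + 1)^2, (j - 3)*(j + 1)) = j + 1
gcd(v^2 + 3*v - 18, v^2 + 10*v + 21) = 1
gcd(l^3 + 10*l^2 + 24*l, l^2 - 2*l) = l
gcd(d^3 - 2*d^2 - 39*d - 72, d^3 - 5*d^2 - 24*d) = d^2 - 5*d - 24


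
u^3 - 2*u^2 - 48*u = u*(u - 8)*(u + 6)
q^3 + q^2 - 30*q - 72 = (q - 6)*(q + 3)*(q + 4)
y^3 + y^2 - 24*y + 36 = (y - 3)*(y - 2)*(y + 6)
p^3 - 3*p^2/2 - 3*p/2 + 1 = (p - 2)*(p - 1/2)*(p + 1)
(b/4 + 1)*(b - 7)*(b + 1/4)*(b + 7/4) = b^4/4 - b^3/4 - 537*b^2/64 - 917*b/64 - 49/16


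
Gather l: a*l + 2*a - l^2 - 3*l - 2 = 2*a - l^2 + l*(a - 3) - 2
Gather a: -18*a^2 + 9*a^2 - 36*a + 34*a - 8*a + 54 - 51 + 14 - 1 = -9*a^2 - 10*a + 16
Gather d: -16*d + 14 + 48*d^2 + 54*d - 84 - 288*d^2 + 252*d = -240*d^2 + 290*d - 70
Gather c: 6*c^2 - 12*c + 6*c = 6*c^2 - 6*c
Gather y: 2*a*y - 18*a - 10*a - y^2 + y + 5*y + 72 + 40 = -28*a - y^2 + y*(2*a + 6) + 112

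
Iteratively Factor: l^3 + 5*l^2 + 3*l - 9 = (l + 3)*(l^2 + 2*l - 3) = (l - 1)*(l + 3)*(l + 3)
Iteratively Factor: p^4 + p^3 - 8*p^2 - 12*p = (p)*(p^3 + p^2 - 8*p - 12) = p*(p - 3)*(p^2 + 4*p + 4) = p*(p - 3)*(p + 2)*(p + 2)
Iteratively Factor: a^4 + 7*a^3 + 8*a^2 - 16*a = (a + 4)*(a^3 + 3*a^2 - 4*a) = a*(a + 4)*(a^2 + 3*a - 4) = a*(a + 4)^2*(a - 1)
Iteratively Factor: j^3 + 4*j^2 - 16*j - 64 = (j + 4)*(j^2 - 16) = (j + 4)^2*(j - 4)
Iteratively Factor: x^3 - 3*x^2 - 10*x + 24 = (x - 4)*(x^2 + x - 6) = (x - 4)*(x - 2)*(x + 3)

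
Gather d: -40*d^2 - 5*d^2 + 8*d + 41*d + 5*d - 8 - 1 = -45*d^2 + 54*d - 9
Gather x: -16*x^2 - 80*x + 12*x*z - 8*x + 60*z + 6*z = -16*x^2 + x*(12*z - 88) + 66*z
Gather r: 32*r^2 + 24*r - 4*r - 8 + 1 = 32*r^2 + 20*r - 7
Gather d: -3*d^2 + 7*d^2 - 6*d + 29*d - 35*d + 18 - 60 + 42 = 4*d^2 - 12*d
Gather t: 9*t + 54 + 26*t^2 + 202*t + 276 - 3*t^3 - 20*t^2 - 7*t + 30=-3*t^3 + 6*t^2 + 204*t + 360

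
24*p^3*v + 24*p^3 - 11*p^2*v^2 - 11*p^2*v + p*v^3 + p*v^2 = (-8*p + v)*(-3*p + v)*(p*v + p)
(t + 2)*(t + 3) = t^2 + 5*t + 6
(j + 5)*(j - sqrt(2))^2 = j^3 - 2*sqrt(2)*j^2 + 5*j^2 - 10*sqrt(2)*j + 2*j + 10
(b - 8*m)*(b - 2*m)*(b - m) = b^3 - 11*b^2*m + 26*b*m^2 - 16*m^3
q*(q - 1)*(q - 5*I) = q^3 - q^2 - 5*I*q^2 + 5*I*q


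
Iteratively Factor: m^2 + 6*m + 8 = (m + 4)*(m + 2)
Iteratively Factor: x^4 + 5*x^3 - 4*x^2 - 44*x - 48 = (x + 2)*(x^3 + 3*x^2 - 10*x - 24) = (x - 3)*(x + 2)*(x^2 + 6*x + 8) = (x - 3)*(x + 2)*(x + 4)*(x + 2)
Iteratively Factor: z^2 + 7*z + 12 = (z + 3)*(z + 4)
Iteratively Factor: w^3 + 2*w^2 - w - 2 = (w + 1)*(w^2 + w - 2) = (w + 1)*(w + 2)*(w - 1)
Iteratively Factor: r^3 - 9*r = (r - 3)*(r^2 + 3*r) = (r - 3)*(r + 3)*(r)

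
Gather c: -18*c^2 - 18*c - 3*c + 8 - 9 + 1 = -18*c^2 - 21*c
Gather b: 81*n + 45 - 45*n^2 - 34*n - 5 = -45*n^2 + 47*n + 40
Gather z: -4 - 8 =-12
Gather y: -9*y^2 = -9*y^2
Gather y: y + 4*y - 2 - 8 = 5*y - 10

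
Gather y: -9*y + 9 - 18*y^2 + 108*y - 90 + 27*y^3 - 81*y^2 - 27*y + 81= 27*y^3 - 99*y^2 + 72*y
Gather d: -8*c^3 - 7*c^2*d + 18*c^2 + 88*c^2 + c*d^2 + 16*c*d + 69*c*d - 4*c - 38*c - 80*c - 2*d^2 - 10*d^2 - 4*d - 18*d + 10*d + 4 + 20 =-8*c^3 + 106*c^2 - 122*c + d^2*(c - 12) + d*(-7*c^2 + 85*c - 12) + 24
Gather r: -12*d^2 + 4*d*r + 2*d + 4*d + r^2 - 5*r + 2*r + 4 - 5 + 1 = -12*d^2 + 6*d + r^2 + r*(4*d - 3)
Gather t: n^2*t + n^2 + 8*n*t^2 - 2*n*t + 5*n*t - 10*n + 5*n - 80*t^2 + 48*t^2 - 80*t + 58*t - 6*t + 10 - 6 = n^2 - 5*n + t^2*(8*n - 32) + t*(n^2 + 3*n - 28) + 4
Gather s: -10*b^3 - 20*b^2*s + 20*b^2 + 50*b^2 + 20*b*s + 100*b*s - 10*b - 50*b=-10*b^3 + 70*b^2 - 60*b + s*(-20*b^2 + 120*b)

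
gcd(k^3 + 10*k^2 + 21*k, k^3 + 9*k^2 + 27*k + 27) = k + 3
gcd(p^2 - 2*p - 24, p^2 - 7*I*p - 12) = 1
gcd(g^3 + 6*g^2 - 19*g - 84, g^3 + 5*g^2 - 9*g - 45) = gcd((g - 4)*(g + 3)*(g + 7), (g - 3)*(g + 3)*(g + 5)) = g + 3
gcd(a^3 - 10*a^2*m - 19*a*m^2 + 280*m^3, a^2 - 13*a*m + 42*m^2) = a - 7*m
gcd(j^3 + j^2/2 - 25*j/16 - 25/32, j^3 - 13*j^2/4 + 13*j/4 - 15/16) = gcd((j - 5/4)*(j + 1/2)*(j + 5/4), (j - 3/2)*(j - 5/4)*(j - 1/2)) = j - 5/4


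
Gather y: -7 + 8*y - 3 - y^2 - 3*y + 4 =-y^2 + 5*y - 6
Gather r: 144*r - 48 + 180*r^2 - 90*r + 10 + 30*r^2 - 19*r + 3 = 210*r^2 + 35*r - 35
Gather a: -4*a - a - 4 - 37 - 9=-5*a - 50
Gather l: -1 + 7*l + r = 7*l + r - 1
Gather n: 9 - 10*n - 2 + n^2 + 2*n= n^2 - 8*n + 7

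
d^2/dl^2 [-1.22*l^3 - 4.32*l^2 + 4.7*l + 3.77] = -7.32*l - 8.64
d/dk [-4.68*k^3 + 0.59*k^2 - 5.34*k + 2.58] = -14.04*k^2 + 1.18*k - 5.34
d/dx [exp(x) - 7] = exp(x)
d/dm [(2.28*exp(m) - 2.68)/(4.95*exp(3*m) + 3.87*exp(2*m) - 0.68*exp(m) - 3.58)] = (-22.572*exp(3*m) + 30.9744*exp(2*m) + 20.7432*exp(m) - 9.9848)*exp(m)/(24.5025*exp(6*m) + 38.313*exp(5*m) + 8.2449*exp(4*m) - 40.7052*exp(3*m) - 27.2468*exp(2*m) + 4.8688*exp(m) + 12.8164)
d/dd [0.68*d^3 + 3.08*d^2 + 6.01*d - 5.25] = 2.04*d^2 + 6.16*d + 6.01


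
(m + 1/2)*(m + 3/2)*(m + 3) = m^3 + 5*m^2 + 27*m/4 + 9/4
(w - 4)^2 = w^2 - 8*w + 16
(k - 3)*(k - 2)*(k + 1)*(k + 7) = k^4 + 3*k^3 - 27*k^2 + 13*k + 42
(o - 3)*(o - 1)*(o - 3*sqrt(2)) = o^3 - 3*sqrt(2)*o^2 - 4*o^2 + 3*o + 12*sqrt(2)*o - 9*sqrt(2)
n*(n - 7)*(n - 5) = n^3 - 12*n^2 + 35*n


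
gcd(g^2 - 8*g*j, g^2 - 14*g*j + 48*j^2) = g - 8*j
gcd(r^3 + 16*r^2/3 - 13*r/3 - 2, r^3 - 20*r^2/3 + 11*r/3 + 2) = r^2 - 2*r/3 - 1/3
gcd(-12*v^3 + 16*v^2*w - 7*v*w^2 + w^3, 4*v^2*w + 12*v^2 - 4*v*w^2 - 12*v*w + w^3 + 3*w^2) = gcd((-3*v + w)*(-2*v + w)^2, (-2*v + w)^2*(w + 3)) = 4*v^2 - 4*v*w + w^2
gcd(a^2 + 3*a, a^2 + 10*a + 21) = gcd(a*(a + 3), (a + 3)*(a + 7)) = a + 3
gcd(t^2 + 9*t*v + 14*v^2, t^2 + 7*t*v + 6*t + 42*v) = t + 7*v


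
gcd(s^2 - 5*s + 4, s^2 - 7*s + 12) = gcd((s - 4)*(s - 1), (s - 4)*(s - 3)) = s - 4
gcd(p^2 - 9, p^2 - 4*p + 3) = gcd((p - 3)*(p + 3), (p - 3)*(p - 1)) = p - 3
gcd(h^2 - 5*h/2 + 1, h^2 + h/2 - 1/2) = h - 1/2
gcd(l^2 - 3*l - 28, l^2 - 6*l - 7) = l - 7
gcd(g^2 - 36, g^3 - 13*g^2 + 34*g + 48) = g - 6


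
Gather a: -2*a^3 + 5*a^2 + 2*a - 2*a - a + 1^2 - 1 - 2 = -2*a^3 + 5*a^2 - a - 2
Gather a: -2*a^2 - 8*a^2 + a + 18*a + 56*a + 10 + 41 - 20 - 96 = -10*a^2 + 75*a - 65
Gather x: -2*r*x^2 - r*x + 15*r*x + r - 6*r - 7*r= -2*r*x^2 + 14*r*x - 12*r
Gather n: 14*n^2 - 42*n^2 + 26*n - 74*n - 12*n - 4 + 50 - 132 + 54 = -28*n^2 - 60*n - 32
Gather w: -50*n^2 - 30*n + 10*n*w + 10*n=-50*n^2 + 10*n*w - 20*n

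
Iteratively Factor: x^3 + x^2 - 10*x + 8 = (x + 4)*(x^2 - 3*x + 2) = (x - 1)*(x + 4)*(x - 2)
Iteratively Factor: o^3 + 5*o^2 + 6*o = (o + 2)*(o^2 + 3*o) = o*(o + 2)*(o + 3)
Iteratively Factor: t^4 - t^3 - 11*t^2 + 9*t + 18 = (t + 3)*(t^3 - 4*t^2 + t + 6) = (t - 3)*(t + 3)*(t^2 - t - 2) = (t - 3)*(t - 2)*(t + 3)*(t + 1)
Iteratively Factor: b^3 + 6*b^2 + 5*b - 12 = (b + 4)*(b^2 + 2*b - 3) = (b - 1)*(b + 4)*(b + 3)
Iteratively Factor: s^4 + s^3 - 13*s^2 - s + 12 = (s - 3)*(s^3 + 4*s^2 - s - 4) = (s - 3)*(s + 1)*(s^2 + 3*s - 4) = (s - 3)*(s - 1)*(s + 1)*(s + 4)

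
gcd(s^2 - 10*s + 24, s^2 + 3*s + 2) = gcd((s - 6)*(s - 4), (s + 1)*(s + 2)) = 1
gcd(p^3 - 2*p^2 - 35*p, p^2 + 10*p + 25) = p + 5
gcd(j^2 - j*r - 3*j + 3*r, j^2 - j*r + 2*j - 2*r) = -j + r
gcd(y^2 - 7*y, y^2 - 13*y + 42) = y - 7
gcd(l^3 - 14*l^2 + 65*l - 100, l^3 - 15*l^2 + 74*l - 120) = l^2 - 9*l + 20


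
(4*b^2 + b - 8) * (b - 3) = 4*b^3 - 11*b^2 - 11*b + 24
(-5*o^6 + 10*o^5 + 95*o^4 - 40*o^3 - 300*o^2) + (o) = -5*o^6 + 10*o^5 + 95*o^4 - 40*o^3 - 300*o^2 + o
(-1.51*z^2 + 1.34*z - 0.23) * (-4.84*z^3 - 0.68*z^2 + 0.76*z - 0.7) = 7.3084*z^5 - 5.4588*z^4 - 0.9456*z^3 + 2.2318*z^2 - 1.1128*z + 0.161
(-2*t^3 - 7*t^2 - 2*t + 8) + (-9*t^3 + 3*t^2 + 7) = -11*t^3 - 4*t^2 - 2*t + 15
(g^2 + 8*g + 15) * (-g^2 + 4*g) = -g^4 - 4*g^3 + 17*g^2 + 60*g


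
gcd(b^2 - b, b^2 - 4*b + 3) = b - 1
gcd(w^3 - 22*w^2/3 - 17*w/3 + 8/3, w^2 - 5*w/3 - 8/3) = w + 1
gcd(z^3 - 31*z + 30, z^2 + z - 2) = z - 1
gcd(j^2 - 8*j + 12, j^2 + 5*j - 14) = j - 2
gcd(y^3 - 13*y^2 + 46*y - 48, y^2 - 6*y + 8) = y - 2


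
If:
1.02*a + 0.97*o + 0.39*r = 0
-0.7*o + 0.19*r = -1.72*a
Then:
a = -0.191949294828744*r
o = -0.200218267293486*r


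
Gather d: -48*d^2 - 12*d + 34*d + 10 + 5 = -48*d^2 + 22*d + 15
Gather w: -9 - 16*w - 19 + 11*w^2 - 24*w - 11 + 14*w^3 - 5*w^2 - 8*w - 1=14*w^3 + 6*w^2 - 48*w - 40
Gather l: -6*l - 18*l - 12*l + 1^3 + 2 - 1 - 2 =-36*l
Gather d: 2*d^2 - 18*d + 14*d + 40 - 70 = 2*d^2 - 4*d - 30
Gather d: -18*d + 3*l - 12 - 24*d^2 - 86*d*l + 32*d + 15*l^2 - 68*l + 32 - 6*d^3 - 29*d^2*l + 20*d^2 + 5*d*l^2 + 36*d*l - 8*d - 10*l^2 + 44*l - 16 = -6*d^3 + d^2*(-29*l - 4) + d*(5*l^2 - 50*l + 6) + 5*l^2 - 21*l + 4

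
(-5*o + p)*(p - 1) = -5*o*p + 5*o + p^2 - p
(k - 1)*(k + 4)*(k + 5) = k^3 + 8*k^2 + 11*k - 20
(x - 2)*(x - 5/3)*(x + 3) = x^3 - 2*x^2/3 - 23*x/3 + 10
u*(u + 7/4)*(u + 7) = u^3 + 35*u^2/4 + 49*u/4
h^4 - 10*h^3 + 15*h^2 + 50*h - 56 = (h - 7)*(h - 4)*(h - 1)*(h + 2)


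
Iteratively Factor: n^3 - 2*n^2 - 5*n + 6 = (n - 1)*(n^2 - n - 6) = (n - 3)*(n - 1)*(n + 2)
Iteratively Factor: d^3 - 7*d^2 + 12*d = (d - 4)*(d^2 - 3*d) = (d - 4)*(d - 3)*(d)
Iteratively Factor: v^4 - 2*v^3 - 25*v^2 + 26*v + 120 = (v + 4)*(v^3 - 6*v^2 - v + 30) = (v - 3)*(v + 4)*(v^2 - 3*v - 10) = (v - 3)*(v + 2)*(v + 4)*(v - 5)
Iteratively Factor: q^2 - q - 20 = (q - 5)*(q + 4)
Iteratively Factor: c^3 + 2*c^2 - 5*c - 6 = (c - 2)*(c^2 + 4*c + 3) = (c - 2)*(c + 1)*(c + 3)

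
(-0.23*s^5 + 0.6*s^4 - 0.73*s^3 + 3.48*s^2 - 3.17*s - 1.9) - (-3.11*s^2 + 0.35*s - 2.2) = -0.23*s^5 + 0.6*s^4 - 0.73*s^3 + 6.59*s^2 - 3.52*s + 0.3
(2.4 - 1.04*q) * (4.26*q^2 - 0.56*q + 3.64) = -4.4304*q^3 + 10.8064*q^2 - 5.1296*q + 8.736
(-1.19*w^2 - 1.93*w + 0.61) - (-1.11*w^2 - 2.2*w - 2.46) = -0.0799999999999998*w^2 + 0.27*w + 3.07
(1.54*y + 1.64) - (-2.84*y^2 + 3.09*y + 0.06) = 2.84*y^2 - 1.55*y + 1.58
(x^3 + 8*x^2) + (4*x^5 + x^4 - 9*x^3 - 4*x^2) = 4*x^5 + x^4 - 8*x^3 + 4*x^2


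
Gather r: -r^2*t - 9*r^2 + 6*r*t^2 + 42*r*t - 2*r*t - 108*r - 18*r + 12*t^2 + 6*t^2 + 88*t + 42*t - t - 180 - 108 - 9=r^2*(-t - 9) + r*(6*t^2 + 40*t - 126) + 18*t^2 + 129*t - 297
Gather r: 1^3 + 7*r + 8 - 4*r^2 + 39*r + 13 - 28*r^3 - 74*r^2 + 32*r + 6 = -28*r^3 - 78*r^2 + 78*r + 28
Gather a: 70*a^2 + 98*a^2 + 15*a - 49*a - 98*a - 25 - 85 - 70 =168*a^2 - 132*a - 180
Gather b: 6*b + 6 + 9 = 6*b + 15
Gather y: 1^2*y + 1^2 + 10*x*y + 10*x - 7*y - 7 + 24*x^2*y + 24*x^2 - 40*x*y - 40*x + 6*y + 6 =24*x^2 - 30*x + y*(24*x^2 - 30*x)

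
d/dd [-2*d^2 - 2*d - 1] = -4*d - 2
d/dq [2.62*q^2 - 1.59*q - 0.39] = 5.24*q - 1.59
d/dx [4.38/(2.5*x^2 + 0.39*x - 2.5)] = (-21.9*x - 1.7082)/(2.5*x^2 + 0.39*x - 2.5)^2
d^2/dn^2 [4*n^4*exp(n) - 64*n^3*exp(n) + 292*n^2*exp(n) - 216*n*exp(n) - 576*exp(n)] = 4*(n^4 - 8*n^3 - 11*n^2 + 142*n - 106)*exp(n)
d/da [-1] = 0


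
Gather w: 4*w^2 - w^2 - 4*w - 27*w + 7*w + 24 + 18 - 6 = 3*w^2 - 24*w + 36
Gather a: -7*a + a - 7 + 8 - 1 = -6*a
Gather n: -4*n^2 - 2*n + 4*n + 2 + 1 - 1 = -4*n^2 + 2*n + 2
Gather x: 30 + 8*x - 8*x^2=-8*x^2 + 8*x + 30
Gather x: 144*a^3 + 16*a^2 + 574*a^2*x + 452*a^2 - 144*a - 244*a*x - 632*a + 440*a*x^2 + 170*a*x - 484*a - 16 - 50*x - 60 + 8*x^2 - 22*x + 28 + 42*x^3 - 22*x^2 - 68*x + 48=144*a^3 + 468*a^2 - 1260*a + 42*x^3 + x^2*(440*a - 14) + x*(574*a^2 - 74*a - 140)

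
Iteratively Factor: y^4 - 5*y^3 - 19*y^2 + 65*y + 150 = (y - 5)*(y^3 - 19*y - 30) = (y - 5)*(y + 3)*(y^2 - 3*y - 10) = (y - 5)^2*(y + 3)*(y + 2)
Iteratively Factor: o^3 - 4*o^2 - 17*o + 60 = (o + 4)*(o^2 - 8*o + 15) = (o - 3)*(o + 4)*(o - 5)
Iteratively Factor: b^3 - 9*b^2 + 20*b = (b - 4)*(b^2 - 5*b) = b*(b - 4)*(b - 5)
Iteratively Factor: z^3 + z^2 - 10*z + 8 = (z - 1)*(z^2 + 2*z - 8) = (z - 1)*(z + 4)*(z - 2)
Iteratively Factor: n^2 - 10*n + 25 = (n - 5)*(n - 5)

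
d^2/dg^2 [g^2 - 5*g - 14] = 2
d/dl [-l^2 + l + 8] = 1 - 2*l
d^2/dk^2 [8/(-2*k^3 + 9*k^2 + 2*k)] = 16*(3*k*(2*k - 3)*(-2*k^2 + 9*k + 2) + 4*(-3*k^2 + 9*k + 1)^2)/(k^3*(-2*k^2 + 9*k + 2)^3)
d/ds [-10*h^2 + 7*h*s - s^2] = 7*h - 2*s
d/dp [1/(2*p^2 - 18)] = -p/(p^2 - 9)^2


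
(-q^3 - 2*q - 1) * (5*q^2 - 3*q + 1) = -5*q^5 + 3*q^4 - 11*q^3 + q^2 + q - 1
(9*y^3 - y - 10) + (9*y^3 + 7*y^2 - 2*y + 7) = 18*y^3 + 7*y^2 - 3*y - 3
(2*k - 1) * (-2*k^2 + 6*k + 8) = -4*k^3 + 14*k^2 + 10*k - 8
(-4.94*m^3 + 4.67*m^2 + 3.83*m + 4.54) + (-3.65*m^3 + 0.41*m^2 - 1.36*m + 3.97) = -8.59*m^3 + 5.08*m^2 + 2.47*m + 8.51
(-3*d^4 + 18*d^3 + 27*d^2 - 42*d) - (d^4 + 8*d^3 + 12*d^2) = -4*d^4 + 10*d^3 + 15*d^2 - 42*d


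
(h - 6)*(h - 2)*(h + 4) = h^3 - 4*h^2 - 20*h + 48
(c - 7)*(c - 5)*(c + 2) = c^3 - 10*c^2 + 11*c + 70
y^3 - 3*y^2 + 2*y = y*(y - 2)*(y - 1)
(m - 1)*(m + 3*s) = m^2 + 3*m*s - m - 3*s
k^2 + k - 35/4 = (k - 5/2)*(k + 7/2)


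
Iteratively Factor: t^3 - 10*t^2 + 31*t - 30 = (t - 2)*(t^2 - 8*t + 15) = (t - 3)*(t - 2)*(t - 5)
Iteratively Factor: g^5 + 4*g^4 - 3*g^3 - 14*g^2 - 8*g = (g)*(g^4 + 4*g^3 - 3*g^2 - 14*g - 8) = g*(g + 1)*(g^3 + 3*g^2 - 6*g - 8) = g*(g - 2)*(g + 1)*(g^2 + 5*g + 4) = g*(g - 2)*(g + 1)*(g + 4)*(g + 1)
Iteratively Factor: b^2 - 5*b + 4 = (b - 1)*(b - 4)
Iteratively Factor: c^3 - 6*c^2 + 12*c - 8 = (c - 2)*(c^2 - 4*c + 4) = (c - 2)^2*(c - 2)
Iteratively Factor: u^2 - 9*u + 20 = (u - 5)*(u - 4)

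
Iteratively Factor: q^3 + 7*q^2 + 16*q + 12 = (q + 2)*(q^2 + 5*q + 6) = (q + 2)^2*(q + 3)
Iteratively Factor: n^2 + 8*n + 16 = (n + 4)*(n + 4)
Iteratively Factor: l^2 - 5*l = (l - 5)*(l)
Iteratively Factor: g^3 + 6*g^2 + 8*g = (g + 4)*(g^2 + 2*g) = g*(g + 4)*(g + 2)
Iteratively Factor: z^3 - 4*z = (z)*(z^2 - 4) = z*(z + 2)*(z - 2)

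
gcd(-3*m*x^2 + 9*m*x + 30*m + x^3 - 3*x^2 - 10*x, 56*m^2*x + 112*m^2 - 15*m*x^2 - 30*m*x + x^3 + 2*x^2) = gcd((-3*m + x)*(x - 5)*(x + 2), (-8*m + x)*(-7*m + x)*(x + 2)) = x + 2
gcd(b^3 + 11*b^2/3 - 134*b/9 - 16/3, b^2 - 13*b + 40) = 1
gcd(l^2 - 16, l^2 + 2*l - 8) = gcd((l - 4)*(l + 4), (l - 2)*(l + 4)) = l + 4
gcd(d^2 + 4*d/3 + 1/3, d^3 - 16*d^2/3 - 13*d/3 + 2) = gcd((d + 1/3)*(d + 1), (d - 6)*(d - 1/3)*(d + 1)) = d + 1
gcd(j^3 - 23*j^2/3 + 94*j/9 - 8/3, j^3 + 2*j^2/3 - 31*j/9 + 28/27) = j^2 - 5*j/3 + 4/9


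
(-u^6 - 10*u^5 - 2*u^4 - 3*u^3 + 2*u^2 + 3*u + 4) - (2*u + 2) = -u^6 - 10*u^5 - 2*u^4 - 3*u^3 + 2*u^2 + u + 2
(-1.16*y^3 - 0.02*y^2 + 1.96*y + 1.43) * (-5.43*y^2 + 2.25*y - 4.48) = 6.2988*y^5 - 2.5014*y^4 - 5.491*y^3 - 3.2653*y^2 - 5.5633*y - 6.4064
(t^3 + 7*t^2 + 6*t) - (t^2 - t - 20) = t^3 + 6*t^2 + 7*t + 20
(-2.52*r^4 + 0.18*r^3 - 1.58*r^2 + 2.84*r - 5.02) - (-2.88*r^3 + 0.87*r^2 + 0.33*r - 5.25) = -2.52*r^4 + 3.06*r^3 - 2.45*r^2 + 2.51*r + 0.23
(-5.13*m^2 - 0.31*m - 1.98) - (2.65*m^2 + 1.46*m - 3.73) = -7.78*m^2 - 1.77*m + 1.75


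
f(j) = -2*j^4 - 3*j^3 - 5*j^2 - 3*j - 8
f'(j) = -8*j^3 - 9*j^2 - 10*j - 3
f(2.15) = -110.11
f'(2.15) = -145.61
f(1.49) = -43.35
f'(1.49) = -64.34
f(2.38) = -148.08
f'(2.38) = -185.63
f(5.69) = -2836.03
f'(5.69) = -1825.04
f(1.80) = -68.09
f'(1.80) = -96.82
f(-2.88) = -106.76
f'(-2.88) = 142.25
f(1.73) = -61.60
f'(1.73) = -88.66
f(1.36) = -35.72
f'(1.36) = -53.37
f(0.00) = -8.00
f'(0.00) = -3.00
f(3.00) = -305.00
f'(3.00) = -330.00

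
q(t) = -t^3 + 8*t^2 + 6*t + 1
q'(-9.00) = -381.00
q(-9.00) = 1324.00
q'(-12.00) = -618.00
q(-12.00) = 2809.00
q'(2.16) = 26.56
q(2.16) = 41.21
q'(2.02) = 26.08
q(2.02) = 37.52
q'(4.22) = 20.09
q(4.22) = 93.64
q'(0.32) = 10.81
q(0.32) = 3.71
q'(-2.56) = -54.62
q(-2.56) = 54.85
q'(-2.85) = -63.97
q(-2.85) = 72.03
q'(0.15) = 8.33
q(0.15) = 2.08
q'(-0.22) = 2.33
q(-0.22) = 0.08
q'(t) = -3*t^2 + 16*t + 6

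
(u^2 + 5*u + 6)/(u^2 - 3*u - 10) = (u + 3)/(u - 5)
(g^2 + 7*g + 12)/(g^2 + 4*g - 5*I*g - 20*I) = (g + 3)/(g - 5*I)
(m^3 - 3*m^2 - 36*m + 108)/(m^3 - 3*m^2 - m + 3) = (m^2 - 36)/(m^2 - 1)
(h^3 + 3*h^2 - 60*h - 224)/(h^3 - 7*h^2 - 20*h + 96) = (h + 7)/(h - 3)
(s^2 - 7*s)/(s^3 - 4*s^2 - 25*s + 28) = s/(s^2 + 3*s - 4)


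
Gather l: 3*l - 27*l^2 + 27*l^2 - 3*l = 0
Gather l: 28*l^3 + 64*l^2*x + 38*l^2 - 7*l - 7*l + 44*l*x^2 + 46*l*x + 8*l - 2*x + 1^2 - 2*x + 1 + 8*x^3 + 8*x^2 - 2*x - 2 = 28*l^3 + l^2*(64*x + 38) + l*(44*x^2 + 46*x - 6) + 8*x^3 + 8*x^2 - 6*x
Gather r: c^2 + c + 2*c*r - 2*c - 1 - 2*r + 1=c^2 - c + r*(2*c - 2)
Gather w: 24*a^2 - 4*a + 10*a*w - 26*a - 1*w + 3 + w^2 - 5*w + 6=24*a^2 - 30*a + w^2 + w*(10*a - 6) + 9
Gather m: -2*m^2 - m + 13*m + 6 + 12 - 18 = -2*m^2 + 12*m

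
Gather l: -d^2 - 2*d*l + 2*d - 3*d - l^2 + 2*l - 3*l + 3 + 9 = -d^2 - d - l^2 + l*(-2*d - 1) + 12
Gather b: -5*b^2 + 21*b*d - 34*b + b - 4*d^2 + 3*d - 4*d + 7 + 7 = -5*b^2 + b*(21*d - 33) - 4*d^2 - d + 14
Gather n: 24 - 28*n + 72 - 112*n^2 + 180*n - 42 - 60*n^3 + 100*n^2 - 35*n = -60*n^3 - 12*n^2 + 117*n + 54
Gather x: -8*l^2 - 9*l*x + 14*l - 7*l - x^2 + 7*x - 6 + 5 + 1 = -8*l^2 + 7*l - x^2 + x*(7 - 9*l)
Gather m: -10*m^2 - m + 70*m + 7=-10*m^2 + 69*m + 7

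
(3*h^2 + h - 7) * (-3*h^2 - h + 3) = -9*h^4 - 6*h^3 + 29*h^2 + 10*h - 21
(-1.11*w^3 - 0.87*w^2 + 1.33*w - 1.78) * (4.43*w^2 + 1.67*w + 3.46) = -4.9173*w^5 - 5.7078*w^4 + 0.5984*w^3 - 8.6745*w^2 + 1.6292*w - 6.1588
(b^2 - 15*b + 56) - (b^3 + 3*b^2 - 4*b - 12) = -b^3 - 2*b^2 - 11*b + 68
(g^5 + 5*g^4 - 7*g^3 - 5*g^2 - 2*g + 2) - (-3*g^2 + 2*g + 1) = g^5 + 5*g^4 - 7*g^3 - 2*g^2 - 4*g + 1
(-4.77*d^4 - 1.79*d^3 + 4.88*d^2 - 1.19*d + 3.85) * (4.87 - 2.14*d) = 10.2078*d^5 - 19.3993*d^4 - 19.1605*d^3 + 26.3122*d^2 - 14.0343*d + 18.7495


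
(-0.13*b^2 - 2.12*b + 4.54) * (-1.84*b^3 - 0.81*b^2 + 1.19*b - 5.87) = 0.2392*b^5 + 4.0061*b^4 - 6.7911*b^3 - 5.4371*b^2 + 17.847*b - 26.6498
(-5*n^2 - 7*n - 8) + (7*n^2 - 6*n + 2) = 2*n^2 - 13*n - 6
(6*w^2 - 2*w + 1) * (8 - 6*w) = -36*w^3 + 60*w^2 - 22*w + 8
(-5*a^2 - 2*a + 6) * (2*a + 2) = -10*a^3 - 14*a^2 + 8*a + 12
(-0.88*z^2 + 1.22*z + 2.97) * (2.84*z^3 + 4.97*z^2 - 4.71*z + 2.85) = -2.4992*z^5 - 0.9088*z^4 + 18.643*z^3 + 6.5067*z^2 - 10.5117*z + 8.4645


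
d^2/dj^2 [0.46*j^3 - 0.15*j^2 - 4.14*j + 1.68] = 2.76*j - 0.3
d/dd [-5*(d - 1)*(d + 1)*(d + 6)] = -15*d^2 - 60*d + 5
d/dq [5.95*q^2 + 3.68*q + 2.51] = 11.9*q + 3.68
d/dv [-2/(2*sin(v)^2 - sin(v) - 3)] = 2*(4*sin(v) - 1)*cos(v)/(sin(v) + cos(2*v) + 2)^2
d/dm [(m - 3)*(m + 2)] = 2*m - 1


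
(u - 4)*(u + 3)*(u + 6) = u^3 + 5*u^2 - 18*u - 72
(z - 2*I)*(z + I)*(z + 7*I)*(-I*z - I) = -I*z^4 + 6*z^3 - I*z^3 + 6*z^2 - 9*I*z^2 + 14*z - 9*I*z + 14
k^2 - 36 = (k - 6)*(k + 6)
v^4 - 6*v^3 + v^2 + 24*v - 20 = (v - 5)*(v - 2)*(v - 1)*(v + 2)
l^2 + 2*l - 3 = (l - 1)*(l + 3)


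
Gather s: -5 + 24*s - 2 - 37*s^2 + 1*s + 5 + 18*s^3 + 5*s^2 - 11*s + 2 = 18*s^3 - 32*s^2 + 14*s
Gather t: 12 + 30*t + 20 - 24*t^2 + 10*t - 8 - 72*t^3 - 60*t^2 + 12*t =-72*t^3 - 84*t^2 + 52*t + 24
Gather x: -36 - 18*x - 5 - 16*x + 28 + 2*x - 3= -32*x - 16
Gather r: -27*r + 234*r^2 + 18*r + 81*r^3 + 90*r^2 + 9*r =81*r^3 + 324*r^2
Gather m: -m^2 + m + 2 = -m^2 + m + 2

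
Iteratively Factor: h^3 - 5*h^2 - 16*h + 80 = (h - 5)*(h^2 - 16) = (h - 5)*(h + 4)*(h - 4)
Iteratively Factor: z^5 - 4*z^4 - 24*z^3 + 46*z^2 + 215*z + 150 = (z + 3)*(z^4 - 7*z^3 - 3*z^2 + 55*z + 50) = (z + 2)*(z + 3)*(z^3 - 9*z^2 + 15*z + 25) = (z - 5)*(z + 2)*(z + 3)*(z^2 - 4*z - 5) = (z - 5)*(z + 1)*(z + 2)*(z + 3)*(z - 5)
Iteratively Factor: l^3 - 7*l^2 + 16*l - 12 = (l - 2)*(l^2 - 5*l + 6) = (l - 3)*(l - 2)*(l - 2)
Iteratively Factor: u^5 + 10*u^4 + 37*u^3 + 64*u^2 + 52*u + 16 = (u + 4)*(u^4 + 6*u^3 + 13*u^2 + 12*u + 4) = (u + 2)*(u + 4)*(u^3 + 4*u^2 + 5*u + 2) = (u + 1)*(u + 2)*(u + 4)*(u^2 + 3*u + 2) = (u + 1)^2*(u + 2)*(u + 4)*(u + 2)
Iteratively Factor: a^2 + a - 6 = (a + 3)*(a - 2)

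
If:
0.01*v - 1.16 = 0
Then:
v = 116.00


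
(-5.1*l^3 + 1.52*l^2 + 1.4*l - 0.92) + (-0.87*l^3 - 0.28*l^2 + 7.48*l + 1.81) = -5.97*l^3 + 1.24*l^2 + 8.88*l + 0.89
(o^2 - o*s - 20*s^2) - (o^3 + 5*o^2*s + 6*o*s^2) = -o^3 - 5*o^2*s + o^2 - 6*o*s^2 - o*s - 20*s^2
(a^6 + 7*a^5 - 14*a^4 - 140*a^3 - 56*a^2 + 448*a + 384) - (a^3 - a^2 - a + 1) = a^6 + 7*a^5 - 14*a^4 - 141*a^3 - 55*a^2 + 449*a + 383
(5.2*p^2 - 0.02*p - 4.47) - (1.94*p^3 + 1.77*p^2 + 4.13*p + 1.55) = -1.94*p^3 + 3.43*p^2 - 4.15*p - 6.02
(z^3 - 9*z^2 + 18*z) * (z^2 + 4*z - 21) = z^5 - 5*z^4 - 39*z^3 + 261*z^2 - 378*z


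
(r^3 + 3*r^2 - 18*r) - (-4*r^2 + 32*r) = r^3 + 7*r^2 - 50*r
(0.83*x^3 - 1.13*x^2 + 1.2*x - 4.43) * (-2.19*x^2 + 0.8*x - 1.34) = -1.8177*x^5 + 3.1387*x^4 - 4.6442*x^3 + 12.1759*x^2 - 5.152*x + 5.9362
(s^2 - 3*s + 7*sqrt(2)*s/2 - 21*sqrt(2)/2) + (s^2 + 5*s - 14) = 2*s^2 + 2*s + 7*sqrt(2)*s/2 - 21*sqrt(2)/2 - 14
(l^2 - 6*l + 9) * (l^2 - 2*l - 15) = l^4 - 8*l^3 + 6*l^2 + 72*l - 135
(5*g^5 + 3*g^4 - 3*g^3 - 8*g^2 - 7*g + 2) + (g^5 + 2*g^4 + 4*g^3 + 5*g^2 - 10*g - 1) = 6*g^5 + 5*g^4 + g^3 - 3*g^2 - 17*g + 1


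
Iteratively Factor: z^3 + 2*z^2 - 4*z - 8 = (z + 2)*(z^2 - 4) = (z - 2)*(z + 2)*(z + 2)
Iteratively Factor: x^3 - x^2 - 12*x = (x - 4)*(x^2 + 3*x) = (x - 4)*(x + 3)*(x)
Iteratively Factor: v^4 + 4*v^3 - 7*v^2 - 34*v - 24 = (v - 3)*(v^3 + 7*v^2 + 14*v + 8) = (v - 3)*(v + 2)*(v^2 + 5*v + 4) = (v - 3)*(v + 1)*(v + 2)*(v + 4)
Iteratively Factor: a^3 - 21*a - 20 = (a + 4)*(a^2 - 4*a - 5) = (a - 5)*(a + 4)*(a + 1)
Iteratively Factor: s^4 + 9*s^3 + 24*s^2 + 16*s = (s + 1)*(s^3 + 8*s^2 + 16*s) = (s + 1)*(s + 4)*(s^2 + 4*s) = s*(s + 1)*(s + 4)*(s + 4)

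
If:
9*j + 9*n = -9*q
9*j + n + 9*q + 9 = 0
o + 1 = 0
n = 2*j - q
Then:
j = 0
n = 9/8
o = -1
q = -9/8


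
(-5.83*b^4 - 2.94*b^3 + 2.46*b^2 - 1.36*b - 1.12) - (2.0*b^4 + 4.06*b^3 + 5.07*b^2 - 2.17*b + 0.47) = -7.83*b^4 - 7.0*b^3 - 2.61*b^2 + 0.81*b - 1.59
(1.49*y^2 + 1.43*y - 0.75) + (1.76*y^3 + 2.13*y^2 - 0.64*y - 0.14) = 1.76*y^3 + 3.62*y^2 + 0.79*y - 0.89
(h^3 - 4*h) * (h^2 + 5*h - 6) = h^5 + 5*h^4 - 10*h^3 - 20*h^2 + 24*h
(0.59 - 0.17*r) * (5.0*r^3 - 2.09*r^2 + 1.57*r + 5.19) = -0.85*r^4 + 3.3053*r^3 - 1.5*r^2 + 0.0439999999999999*r + 3.0621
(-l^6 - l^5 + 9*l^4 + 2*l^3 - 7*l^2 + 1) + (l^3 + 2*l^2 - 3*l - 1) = -l^6 - l^5 + 9*l^4 + 3*l^3 - 5*l^2 - 3*l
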